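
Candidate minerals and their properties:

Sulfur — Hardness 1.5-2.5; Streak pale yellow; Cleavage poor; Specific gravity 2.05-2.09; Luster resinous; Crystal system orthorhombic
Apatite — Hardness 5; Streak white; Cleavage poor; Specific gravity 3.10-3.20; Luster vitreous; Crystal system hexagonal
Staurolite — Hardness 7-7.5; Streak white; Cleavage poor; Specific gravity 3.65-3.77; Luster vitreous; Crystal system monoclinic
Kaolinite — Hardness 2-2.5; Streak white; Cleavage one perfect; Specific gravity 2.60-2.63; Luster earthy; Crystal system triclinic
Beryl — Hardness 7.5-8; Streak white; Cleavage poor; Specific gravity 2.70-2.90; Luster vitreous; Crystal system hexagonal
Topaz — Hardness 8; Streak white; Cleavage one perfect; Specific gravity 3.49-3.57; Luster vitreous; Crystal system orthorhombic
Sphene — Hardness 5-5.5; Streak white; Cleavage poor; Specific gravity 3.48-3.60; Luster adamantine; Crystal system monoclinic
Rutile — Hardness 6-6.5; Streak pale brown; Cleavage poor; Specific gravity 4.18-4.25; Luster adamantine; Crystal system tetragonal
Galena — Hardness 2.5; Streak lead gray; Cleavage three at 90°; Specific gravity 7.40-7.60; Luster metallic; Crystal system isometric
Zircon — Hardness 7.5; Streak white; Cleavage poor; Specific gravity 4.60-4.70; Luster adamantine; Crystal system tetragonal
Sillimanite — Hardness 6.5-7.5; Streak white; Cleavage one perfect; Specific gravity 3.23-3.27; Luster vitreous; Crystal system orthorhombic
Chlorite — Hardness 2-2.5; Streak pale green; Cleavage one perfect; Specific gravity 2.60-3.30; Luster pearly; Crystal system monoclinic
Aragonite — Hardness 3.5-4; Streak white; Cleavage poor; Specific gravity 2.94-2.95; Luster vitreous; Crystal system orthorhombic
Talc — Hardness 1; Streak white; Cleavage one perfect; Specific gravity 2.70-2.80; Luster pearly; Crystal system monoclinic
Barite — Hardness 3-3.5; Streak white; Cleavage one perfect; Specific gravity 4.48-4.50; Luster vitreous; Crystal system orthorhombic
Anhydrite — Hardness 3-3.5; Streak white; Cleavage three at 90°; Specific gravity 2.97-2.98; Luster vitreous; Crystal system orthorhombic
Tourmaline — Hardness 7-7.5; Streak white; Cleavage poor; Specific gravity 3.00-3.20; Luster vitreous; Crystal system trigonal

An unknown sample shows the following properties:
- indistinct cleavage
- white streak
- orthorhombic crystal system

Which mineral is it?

Indistinct cleavage — Sulfur, Apatite, Staurolite, Beryl, Sphene, Rutile, Zircon, Aragonite, Tourmaline remain.
White streak rules out Sulfur, Rutile.
Orthorhombic crystal system — narrows the field to Aragonite.
Aragonite is the sole remaining match.

Aragonite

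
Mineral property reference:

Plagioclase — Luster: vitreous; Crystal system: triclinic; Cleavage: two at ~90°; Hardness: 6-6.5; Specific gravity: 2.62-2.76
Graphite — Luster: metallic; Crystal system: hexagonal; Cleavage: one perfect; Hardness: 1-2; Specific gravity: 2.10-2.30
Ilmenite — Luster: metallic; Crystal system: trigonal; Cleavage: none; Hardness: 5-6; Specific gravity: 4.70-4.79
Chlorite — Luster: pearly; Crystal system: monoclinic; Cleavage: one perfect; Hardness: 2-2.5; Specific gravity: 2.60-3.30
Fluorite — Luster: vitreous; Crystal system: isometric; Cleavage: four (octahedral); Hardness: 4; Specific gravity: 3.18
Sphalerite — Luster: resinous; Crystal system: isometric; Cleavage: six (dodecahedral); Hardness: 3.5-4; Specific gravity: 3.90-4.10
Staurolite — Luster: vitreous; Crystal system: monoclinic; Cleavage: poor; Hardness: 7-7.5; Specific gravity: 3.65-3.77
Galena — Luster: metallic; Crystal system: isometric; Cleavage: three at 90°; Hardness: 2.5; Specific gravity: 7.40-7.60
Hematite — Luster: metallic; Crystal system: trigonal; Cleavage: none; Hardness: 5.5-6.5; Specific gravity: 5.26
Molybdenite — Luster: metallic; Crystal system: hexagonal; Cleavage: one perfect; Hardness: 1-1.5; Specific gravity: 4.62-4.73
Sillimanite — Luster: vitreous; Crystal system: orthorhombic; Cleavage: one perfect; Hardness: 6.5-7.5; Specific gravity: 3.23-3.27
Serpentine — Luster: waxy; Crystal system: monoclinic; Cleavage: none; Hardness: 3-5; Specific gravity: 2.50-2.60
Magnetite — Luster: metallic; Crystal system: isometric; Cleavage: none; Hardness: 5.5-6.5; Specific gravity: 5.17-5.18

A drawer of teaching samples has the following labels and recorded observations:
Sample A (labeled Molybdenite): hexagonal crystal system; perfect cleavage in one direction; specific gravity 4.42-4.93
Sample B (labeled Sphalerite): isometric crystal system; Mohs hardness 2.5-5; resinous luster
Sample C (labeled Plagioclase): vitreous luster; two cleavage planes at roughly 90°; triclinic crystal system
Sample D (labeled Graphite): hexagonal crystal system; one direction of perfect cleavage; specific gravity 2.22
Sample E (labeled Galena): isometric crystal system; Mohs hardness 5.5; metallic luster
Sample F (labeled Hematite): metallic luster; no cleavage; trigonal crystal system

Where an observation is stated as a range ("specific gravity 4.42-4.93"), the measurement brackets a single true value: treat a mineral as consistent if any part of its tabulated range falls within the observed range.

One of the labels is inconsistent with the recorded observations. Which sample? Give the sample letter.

E

Sample A: every observation is compatible with the reference values for Molybdenite.
Sample B: every observation is compatible with the reference values for Sphalerite.
Sample C: every observation is compatible with the reference values for Plagioclase.
Sample D: every observation is compatible with the reference values for Graphite.
Sample E: Mohs hardness 5.5 is outside the reference for Galena (hardness 2.5) — mislabeled.
Sample F: every observation is compatible with the reference values for Hematite.
Sample E is the mislabeled one.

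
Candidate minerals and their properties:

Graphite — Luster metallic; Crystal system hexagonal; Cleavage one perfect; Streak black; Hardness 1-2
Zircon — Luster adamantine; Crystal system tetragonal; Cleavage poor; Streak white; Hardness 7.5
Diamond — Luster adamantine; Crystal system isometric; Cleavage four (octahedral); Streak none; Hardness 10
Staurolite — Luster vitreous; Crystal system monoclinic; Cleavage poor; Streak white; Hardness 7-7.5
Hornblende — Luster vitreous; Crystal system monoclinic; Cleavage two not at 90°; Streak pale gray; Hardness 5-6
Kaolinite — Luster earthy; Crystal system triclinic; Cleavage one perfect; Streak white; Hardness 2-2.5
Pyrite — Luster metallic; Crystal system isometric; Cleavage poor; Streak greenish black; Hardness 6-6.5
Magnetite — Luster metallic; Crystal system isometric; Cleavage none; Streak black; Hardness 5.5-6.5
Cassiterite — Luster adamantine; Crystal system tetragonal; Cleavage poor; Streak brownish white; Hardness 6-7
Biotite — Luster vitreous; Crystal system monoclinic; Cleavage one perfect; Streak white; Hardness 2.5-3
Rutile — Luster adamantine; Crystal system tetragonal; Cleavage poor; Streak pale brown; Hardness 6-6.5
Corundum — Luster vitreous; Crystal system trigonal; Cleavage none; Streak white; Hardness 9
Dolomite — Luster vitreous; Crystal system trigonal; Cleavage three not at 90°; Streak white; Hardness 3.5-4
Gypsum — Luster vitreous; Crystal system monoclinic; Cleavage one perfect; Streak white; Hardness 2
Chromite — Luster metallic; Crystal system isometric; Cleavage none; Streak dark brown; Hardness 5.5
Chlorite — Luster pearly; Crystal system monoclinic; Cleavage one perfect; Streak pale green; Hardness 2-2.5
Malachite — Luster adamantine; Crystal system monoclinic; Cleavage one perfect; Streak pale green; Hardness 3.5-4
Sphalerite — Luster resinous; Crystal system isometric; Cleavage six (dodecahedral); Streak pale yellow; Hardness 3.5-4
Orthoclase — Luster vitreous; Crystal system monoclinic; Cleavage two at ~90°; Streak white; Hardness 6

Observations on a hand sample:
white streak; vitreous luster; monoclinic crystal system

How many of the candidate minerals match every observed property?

4

White streak — narrows the field to Zircon, Staurolite, Kaolinite, Biotite, Corundum, Dolomite, Gypsum, Orthoclase.
Vitreous luster eliminates Zircon, Kaolinite.
Monoclinic crystal system eliminates Corundum, Dolomite.
Remaining candidates: Biotite, Gypsum, Orthoclase, Staurolite.
That is 4 minerals.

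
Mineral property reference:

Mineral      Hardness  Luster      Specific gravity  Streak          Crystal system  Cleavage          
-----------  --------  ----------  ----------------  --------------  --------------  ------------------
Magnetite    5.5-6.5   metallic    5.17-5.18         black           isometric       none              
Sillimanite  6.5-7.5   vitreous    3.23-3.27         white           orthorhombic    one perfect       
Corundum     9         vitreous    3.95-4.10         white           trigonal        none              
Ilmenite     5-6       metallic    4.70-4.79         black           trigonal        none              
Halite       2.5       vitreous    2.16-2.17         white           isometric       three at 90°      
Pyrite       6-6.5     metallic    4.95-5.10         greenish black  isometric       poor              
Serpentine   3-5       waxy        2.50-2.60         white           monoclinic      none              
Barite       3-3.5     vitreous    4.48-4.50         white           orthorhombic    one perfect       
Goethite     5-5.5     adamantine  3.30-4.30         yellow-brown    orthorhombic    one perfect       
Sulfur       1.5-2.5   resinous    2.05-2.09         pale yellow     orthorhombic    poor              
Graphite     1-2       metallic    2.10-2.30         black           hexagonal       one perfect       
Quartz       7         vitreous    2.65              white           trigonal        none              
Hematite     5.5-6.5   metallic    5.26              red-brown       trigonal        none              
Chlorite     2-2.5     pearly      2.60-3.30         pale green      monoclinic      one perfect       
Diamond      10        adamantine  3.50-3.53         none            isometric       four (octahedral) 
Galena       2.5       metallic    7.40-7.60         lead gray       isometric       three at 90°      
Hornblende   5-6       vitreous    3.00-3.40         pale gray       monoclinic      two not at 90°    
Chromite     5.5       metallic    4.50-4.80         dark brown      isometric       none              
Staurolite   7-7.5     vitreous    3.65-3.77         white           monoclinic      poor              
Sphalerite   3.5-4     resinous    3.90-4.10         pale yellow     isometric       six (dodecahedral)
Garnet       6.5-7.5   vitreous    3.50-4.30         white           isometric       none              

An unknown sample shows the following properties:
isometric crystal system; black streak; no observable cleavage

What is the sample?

Magnetite

Isometric crystal system: leaves Magnetite, Halite, Pyrite, Diamond, Galena, Chromite, Sphalerite, Garnet.
Black streak: leaves Magnetite.
No observable cleavage: every remaining candidate is consistent.
Only Magnetite satisfies all observations.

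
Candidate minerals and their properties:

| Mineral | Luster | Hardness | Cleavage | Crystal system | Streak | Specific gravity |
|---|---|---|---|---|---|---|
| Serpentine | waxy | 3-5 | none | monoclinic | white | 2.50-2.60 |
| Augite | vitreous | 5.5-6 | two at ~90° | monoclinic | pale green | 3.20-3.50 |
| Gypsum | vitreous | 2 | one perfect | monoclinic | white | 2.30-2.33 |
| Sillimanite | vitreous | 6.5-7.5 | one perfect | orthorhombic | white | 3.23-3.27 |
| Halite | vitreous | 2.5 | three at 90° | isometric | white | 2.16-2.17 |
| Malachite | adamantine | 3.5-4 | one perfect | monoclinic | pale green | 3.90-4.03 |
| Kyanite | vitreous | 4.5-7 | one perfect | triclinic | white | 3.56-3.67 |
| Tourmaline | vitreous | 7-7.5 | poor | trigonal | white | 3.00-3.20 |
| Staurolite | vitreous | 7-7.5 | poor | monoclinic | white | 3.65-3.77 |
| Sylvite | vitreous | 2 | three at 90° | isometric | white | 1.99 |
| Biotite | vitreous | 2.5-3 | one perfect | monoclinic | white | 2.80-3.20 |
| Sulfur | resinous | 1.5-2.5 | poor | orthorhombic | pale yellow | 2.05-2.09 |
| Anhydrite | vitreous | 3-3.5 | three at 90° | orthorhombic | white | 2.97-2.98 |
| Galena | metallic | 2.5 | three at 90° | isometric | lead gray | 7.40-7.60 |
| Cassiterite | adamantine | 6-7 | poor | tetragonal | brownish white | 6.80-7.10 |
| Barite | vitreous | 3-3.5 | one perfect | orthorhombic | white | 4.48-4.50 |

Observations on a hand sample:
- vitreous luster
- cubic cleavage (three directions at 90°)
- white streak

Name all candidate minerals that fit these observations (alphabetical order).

Anhydrite, Halite, Sylvite

Vitreous luster excludes Serpentine, Malachite, Sulfur, Galena, Cassiterite.
Cubic cleavage (three directions at 90°) — only Halite, Sylvite, Anhydrite remain.
White streak — all remaining candidates fit.
The minerals that satisfy all observations are Anhydrite, Halite, Sylvite.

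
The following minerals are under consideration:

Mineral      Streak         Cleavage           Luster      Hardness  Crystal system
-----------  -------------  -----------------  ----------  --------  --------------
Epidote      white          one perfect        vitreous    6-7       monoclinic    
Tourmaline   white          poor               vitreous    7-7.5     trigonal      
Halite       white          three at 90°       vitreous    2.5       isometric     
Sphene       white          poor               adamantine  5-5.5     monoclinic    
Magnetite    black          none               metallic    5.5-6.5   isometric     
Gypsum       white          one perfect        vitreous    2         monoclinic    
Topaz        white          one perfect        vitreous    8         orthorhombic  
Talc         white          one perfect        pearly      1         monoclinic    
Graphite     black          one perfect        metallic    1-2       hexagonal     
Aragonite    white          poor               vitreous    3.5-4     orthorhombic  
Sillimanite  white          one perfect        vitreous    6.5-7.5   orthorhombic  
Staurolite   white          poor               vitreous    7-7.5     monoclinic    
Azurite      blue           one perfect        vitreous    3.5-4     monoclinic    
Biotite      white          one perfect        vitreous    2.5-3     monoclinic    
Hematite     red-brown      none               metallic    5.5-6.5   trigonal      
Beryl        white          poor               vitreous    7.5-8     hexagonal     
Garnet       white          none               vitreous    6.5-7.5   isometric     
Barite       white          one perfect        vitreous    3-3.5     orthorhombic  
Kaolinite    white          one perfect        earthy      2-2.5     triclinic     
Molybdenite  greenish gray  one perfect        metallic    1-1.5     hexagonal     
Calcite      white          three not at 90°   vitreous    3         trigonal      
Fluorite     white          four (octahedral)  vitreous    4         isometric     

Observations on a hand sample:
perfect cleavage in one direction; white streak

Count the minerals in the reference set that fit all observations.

8

Perfect cleavage in one direction — leaves Epidote, Gypsum, Topaz, Talc, Graphite, Sillimanite, Azurite, Biotite, Barite, Kaolinite, Molybdenite.
White streak rules out Graphite, Azurite, Molybdenite.
Remaining candidates: Barite, Biotite, Epidote, Gypsum, Kaolinite, Sillimanite, Talc, Topaz.
That is 8 minerals.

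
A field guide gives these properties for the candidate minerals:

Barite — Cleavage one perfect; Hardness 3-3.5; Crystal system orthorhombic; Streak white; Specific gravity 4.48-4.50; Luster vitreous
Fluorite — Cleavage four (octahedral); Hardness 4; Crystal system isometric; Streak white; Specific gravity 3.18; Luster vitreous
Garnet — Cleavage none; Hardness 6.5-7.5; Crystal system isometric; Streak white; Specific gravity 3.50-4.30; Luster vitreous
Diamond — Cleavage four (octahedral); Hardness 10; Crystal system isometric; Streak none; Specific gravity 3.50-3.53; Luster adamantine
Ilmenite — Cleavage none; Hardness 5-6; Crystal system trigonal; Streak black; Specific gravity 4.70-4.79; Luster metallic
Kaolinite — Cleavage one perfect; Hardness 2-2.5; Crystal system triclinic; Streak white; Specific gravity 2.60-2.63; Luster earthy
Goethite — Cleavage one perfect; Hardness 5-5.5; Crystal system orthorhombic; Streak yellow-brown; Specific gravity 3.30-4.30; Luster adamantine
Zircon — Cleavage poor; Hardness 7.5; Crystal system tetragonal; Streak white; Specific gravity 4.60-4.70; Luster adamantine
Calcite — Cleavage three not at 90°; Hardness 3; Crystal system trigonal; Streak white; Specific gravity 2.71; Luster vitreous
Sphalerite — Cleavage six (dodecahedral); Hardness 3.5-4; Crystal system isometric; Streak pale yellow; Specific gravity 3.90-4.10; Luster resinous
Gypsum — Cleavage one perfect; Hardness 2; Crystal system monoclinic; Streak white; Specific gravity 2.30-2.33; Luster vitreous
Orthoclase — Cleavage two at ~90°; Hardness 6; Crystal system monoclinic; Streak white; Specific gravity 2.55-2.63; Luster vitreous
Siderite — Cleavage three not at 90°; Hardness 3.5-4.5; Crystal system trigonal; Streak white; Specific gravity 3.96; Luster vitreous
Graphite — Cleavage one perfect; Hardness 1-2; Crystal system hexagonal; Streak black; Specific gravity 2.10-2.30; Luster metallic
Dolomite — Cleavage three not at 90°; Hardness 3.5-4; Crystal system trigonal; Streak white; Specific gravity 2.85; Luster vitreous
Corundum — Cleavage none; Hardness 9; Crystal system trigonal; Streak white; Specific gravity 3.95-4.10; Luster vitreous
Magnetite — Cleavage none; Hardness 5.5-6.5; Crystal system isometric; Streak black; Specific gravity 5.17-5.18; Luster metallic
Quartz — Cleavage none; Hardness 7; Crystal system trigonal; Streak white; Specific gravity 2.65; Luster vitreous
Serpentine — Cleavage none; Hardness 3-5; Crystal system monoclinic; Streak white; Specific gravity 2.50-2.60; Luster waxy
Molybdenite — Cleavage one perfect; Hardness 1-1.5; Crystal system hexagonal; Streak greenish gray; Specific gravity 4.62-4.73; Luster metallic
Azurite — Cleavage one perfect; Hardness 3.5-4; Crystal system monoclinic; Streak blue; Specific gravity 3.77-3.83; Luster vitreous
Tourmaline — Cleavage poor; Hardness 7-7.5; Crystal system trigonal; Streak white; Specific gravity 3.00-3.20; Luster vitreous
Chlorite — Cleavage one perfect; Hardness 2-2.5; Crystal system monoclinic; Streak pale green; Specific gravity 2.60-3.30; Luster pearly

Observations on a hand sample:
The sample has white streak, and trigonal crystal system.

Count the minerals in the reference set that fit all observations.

White streak — narrows the field to Barite, Fluorite, Garnet, Kaolinite, Zircon, Calcite, Gypsum, Orthoclase, Siderite, Dolomite, Corundum, Quartz, Serpentine, Tourmaline.
Trigonal crystal system — Calcite, Siderite, Dolomite, Corundum, Quartz, Tourmaline remain.
The minerals that satisfy all observations are Calcite, Corundum, Dolomite, Quartz, Siderite, Tourmaline.
That is 6 minerals.

6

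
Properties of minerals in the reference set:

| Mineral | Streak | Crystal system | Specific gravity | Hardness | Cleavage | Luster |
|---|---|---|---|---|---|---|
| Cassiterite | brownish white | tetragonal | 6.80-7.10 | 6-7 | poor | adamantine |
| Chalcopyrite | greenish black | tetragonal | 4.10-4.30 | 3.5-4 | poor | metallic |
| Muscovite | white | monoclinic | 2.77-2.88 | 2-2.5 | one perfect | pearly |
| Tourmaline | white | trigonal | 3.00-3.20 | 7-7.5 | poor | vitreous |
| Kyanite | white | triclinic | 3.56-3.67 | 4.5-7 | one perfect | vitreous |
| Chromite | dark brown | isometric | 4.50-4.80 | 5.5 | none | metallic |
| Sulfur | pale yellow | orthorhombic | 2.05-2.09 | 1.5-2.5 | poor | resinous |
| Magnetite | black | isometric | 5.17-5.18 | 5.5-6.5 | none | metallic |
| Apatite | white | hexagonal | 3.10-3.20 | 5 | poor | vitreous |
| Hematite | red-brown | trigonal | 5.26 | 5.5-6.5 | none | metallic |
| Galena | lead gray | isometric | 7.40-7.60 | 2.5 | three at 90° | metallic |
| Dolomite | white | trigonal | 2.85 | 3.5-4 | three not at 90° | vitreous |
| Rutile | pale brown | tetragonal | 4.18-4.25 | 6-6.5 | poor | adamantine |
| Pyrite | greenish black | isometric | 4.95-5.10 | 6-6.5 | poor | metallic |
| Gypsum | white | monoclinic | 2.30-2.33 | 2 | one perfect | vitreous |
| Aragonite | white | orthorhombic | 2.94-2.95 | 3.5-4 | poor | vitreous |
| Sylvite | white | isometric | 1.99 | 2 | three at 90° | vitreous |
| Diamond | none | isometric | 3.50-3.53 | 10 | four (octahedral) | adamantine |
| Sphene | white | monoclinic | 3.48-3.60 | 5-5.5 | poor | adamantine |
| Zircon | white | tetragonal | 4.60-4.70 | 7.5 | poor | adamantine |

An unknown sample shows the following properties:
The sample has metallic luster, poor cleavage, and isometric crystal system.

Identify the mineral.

Pyrite

Metallic luster: leaves Chalcopyrite, Chromite, Magnetite, Hematite, Galena, Pyrite.
Poor cleavage: only Chalcopyrite, Pyrite remain.
Isometric crystal system eliminates Chalcopyrite.
The only mineral consistent with every observation is Pyrite.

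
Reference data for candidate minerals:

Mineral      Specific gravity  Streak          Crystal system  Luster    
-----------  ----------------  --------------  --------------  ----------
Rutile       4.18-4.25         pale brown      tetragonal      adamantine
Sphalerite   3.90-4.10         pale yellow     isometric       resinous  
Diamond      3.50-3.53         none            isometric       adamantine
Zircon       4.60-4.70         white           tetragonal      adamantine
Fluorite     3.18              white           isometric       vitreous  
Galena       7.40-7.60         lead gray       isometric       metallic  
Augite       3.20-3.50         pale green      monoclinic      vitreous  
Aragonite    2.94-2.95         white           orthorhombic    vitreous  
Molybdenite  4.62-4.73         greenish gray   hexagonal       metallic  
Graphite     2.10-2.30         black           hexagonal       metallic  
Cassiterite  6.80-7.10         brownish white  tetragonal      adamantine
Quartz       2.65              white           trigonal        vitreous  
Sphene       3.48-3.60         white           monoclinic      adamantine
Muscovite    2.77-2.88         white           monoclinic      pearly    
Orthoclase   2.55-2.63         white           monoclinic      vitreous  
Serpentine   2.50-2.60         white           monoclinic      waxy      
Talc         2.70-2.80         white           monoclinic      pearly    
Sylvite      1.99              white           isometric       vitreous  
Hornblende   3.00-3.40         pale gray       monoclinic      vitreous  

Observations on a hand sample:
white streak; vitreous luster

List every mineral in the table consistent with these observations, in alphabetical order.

Aragonite, Fluorite, Orthoclase, Quartz, Sylvite

White streak — only Zircon, Fluorite, Aragonite, Quartz, Sphene, Muscovite, Orthoclase, Serpentine, Talc, Sylvite remain.
Vitreous luster eliminates Zircon, Sphene, Muscovite, Serpentine, Talc.
Remaining candidates: Aragonite, Fluorite, Orthoclase, Quartz, Sylvite.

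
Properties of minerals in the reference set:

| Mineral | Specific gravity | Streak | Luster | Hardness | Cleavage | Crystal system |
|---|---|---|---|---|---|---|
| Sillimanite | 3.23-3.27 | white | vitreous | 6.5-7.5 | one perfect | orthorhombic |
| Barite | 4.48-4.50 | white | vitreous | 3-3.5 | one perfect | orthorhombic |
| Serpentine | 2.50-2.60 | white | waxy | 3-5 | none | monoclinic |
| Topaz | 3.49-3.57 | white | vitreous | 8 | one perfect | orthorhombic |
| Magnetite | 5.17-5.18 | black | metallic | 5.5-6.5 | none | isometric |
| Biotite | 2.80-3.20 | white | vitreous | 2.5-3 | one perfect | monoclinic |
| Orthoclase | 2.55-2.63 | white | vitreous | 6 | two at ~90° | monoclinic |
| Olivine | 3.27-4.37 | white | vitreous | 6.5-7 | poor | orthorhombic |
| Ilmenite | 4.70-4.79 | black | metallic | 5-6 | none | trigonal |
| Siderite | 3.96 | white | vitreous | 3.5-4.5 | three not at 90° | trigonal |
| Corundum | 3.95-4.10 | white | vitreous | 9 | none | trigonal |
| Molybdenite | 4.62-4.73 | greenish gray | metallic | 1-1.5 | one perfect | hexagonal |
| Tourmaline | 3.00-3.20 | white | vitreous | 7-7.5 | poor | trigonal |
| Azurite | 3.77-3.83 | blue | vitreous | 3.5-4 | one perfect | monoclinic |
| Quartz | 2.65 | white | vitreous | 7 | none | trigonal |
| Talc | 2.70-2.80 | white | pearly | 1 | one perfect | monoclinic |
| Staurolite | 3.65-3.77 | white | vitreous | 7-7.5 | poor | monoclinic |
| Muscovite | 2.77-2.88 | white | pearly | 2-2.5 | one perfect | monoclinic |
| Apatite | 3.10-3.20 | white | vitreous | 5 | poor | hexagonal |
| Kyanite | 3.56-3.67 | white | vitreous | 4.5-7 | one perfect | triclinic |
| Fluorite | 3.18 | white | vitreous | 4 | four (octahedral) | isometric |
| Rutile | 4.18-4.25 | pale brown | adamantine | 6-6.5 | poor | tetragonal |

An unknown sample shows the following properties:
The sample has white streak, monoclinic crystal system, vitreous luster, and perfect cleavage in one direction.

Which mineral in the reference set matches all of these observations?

Biotite

White streak rules out Magnetite, Ilmenite, Molybdenite, Azurite, Rutile.
Monoclinic crystal system: leaves Serpentine, Biotite, Orthoclase, Talc, Staurolite, Muscovite.
Vitreous luster excludes Serpentine, Talc, Muscovite.
Perfect cleavage in one direction: narrows the field to Biotite.
Only Biotite satisfies all observations.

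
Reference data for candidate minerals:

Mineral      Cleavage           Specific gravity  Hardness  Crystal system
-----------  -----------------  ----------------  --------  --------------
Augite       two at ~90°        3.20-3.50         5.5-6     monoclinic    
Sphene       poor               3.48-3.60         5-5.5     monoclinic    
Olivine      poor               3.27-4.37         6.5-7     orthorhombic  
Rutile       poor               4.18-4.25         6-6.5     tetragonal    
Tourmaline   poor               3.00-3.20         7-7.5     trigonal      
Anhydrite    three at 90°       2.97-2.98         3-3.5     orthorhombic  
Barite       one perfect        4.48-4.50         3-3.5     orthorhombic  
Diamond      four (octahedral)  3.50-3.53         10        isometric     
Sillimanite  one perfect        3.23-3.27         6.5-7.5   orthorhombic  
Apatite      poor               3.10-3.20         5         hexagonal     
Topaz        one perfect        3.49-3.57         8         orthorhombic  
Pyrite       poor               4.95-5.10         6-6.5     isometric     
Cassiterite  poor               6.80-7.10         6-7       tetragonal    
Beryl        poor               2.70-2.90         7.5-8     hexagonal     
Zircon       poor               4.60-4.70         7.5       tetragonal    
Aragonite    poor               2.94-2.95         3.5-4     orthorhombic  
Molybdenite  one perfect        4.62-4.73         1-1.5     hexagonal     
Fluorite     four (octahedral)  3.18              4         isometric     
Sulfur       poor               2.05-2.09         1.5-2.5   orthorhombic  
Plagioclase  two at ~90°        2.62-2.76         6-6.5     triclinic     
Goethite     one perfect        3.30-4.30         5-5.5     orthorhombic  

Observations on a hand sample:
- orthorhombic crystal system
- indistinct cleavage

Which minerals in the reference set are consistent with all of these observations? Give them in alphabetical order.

Orthorhombic crystal system — Olivine, Anhydrite, Barite, Sillimanite, Topaz, Aragonite, Sulfur, Goethite remain.
Indistinct cleavage — narrows the field to Olivine, Aragonite, Sulfur.
Consistent with every observation: Aragonite, Olivine, Sulfur.

Aragonite, Olivine, Sulfur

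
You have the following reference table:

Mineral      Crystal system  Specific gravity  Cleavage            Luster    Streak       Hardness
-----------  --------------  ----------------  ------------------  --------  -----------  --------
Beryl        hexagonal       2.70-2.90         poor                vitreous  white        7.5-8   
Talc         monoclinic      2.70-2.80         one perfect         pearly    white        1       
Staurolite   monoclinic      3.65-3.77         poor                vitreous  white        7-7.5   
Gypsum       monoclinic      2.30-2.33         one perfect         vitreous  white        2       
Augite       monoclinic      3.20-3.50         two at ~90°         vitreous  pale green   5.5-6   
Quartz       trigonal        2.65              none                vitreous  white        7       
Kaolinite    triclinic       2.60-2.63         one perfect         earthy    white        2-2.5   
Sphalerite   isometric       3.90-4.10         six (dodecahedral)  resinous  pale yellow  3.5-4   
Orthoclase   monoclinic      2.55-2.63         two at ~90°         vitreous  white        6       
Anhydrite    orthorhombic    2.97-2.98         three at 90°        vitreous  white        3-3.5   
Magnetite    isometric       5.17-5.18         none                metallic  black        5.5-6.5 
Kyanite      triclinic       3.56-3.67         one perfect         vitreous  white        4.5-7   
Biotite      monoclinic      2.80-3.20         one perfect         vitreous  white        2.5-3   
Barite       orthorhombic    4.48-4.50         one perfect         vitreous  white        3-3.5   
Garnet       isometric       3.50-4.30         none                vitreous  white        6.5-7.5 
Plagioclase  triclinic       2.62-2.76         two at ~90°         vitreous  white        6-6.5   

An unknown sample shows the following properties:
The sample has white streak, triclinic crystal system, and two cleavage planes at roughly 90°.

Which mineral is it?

Plagioclase

White streak rules out Augite, Sphalerite, Magnetite.
Triclinic crystal system — only Kaolinite, Kyanite, Plagioclase remain.
Two cleavage planes at roughly 90° — leaves Plagioclase.
Only Plagioclase satisfies all observations.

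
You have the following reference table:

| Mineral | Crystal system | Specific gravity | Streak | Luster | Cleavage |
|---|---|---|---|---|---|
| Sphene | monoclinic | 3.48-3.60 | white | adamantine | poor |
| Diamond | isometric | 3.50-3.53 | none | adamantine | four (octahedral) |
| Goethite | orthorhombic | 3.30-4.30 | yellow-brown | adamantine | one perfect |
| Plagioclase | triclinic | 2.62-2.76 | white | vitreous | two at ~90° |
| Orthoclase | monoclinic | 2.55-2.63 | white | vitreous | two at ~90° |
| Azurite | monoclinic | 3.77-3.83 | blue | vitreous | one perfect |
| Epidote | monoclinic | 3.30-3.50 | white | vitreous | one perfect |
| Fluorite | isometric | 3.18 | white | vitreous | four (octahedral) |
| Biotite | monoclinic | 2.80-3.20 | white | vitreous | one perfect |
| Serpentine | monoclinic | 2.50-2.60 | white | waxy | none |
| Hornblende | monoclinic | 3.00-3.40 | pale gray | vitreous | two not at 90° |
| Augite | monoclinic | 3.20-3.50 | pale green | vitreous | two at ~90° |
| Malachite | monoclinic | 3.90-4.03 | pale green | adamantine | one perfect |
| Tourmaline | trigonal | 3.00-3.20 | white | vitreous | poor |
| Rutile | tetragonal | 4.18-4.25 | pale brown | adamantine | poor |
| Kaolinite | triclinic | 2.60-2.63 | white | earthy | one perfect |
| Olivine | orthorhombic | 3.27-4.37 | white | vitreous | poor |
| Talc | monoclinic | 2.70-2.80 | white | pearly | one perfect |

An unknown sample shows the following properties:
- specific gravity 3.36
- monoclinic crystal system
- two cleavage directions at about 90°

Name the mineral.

Augite

Specific gravity 3.36: only Goethite, Epidote, Hornblende, Augite, Olivine remain.
Monoclinic crystal system is inconsistent with Goethite, Olivine.
Two cleavage directions at about 90°: Augite remains.
Only Augite satisfies all observations.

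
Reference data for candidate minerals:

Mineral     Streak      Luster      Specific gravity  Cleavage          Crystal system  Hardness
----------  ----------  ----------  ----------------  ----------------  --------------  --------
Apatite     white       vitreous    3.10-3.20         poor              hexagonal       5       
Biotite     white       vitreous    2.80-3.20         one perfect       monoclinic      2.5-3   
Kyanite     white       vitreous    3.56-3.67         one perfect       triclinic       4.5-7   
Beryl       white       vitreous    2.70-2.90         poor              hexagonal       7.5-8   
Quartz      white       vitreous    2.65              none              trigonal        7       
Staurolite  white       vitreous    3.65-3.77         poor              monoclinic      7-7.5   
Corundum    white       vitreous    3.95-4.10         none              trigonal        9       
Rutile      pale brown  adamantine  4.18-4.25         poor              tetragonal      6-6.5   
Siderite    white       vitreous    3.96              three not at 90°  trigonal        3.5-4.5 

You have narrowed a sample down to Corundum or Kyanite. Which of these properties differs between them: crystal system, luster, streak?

Crystal system: Corundum trigonal, Kyanite triclinic — different.
Luster: both vitreous — same for both.
Streak: both white — same for both.
Only crystal system differs between Corundum and Kyanite among the listed tests.

crystal system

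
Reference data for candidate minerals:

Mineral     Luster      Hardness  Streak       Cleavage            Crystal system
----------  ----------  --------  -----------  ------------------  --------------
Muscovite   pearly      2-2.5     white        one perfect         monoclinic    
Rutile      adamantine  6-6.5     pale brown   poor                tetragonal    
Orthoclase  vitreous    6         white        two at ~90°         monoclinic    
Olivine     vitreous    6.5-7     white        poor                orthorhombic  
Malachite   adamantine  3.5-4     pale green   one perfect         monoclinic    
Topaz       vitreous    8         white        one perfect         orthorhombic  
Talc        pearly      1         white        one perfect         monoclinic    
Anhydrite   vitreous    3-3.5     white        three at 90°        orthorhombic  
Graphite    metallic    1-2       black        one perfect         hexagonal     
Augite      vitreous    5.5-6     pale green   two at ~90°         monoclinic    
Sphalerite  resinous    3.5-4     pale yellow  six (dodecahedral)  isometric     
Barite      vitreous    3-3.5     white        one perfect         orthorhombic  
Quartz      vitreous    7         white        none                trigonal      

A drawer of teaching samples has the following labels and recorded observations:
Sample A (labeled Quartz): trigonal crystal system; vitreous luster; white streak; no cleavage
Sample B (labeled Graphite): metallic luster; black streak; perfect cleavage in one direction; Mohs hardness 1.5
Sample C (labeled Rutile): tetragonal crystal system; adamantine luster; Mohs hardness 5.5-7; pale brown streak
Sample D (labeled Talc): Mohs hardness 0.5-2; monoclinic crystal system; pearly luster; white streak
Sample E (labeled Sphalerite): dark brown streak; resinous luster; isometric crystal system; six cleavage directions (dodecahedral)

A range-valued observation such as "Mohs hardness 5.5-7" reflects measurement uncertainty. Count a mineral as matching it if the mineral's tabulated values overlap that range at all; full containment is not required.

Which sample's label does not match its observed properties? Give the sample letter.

Sample A: every observation is compatible with the reference values for Quartz.
Sample B: every observation is compatible with the reference values for Graphite.
Sample C: every observation is compatible with the reference values for Rutile.
Sample D: every observation is compatible with the reference values for Talc.
Sample E: Sphalerite has pale yellow streak, but the record shows dark brown streak — this label is wrong.
Sample E is the mislabeled one.

E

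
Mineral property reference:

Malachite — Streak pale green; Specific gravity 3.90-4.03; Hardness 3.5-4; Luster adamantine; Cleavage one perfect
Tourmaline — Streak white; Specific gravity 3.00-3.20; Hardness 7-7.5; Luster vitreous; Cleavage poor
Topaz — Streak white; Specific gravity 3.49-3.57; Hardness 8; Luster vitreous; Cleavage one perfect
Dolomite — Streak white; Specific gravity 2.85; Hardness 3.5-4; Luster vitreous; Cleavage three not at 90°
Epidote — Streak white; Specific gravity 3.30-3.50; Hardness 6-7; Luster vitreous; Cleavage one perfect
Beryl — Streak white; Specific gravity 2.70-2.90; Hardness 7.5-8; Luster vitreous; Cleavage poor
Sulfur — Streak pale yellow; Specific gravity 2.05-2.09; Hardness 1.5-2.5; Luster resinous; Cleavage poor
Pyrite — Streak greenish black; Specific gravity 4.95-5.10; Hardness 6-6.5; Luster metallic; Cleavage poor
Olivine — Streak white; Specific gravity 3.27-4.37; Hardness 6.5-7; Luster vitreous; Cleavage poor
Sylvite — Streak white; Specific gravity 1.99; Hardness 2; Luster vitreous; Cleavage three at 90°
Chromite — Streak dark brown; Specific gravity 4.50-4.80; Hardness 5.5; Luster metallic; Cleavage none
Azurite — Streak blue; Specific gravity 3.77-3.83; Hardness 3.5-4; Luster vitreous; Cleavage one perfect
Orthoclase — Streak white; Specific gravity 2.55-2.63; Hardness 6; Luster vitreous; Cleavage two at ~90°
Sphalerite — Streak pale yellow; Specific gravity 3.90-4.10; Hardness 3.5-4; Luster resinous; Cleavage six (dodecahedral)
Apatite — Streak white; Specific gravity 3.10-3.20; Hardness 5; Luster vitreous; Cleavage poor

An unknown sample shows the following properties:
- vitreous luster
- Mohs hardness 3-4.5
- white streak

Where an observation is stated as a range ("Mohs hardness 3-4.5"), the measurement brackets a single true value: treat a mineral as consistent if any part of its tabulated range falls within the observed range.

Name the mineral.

Vitreous luster is inconsistent with Malachite, Sulfur, Pyrite, Chromite, Sphalerite.
Mohs hardness 3-4.5 — only Dolomite, Azurite remain.
White streak excludes Azurite.
The only mineral consistent with every observation is Dolomite.

Dolomite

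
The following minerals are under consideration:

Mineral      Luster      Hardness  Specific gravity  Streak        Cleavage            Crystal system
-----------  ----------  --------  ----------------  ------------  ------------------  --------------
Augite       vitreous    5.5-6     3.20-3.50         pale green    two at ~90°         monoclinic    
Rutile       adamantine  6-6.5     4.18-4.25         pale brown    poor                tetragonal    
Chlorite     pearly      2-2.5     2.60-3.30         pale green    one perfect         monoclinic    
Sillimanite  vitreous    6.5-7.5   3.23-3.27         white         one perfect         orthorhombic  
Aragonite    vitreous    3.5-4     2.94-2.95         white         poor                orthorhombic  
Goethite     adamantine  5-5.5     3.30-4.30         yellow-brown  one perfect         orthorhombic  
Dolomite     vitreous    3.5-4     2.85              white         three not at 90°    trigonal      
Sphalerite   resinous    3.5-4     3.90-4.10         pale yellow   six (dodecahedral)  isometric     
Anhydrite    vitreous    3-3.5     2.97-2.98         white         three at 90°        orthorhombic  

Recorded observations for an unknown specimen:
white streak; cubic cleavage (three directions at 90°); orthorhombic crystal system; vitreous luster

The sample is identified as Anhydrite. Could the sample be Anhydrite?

Consistent

White streak — matches Anhydrite (white streak).
Cubic cleavage (three directions at 90°) — matches Anhydrite (cleavage three at 90°).
Orthorhombic crystal system — matches Anhydrite (orthorhombic system).
Vitreous luster — matches Anhydrite (vitreous luster).
Nothing contradicts Anhydrite.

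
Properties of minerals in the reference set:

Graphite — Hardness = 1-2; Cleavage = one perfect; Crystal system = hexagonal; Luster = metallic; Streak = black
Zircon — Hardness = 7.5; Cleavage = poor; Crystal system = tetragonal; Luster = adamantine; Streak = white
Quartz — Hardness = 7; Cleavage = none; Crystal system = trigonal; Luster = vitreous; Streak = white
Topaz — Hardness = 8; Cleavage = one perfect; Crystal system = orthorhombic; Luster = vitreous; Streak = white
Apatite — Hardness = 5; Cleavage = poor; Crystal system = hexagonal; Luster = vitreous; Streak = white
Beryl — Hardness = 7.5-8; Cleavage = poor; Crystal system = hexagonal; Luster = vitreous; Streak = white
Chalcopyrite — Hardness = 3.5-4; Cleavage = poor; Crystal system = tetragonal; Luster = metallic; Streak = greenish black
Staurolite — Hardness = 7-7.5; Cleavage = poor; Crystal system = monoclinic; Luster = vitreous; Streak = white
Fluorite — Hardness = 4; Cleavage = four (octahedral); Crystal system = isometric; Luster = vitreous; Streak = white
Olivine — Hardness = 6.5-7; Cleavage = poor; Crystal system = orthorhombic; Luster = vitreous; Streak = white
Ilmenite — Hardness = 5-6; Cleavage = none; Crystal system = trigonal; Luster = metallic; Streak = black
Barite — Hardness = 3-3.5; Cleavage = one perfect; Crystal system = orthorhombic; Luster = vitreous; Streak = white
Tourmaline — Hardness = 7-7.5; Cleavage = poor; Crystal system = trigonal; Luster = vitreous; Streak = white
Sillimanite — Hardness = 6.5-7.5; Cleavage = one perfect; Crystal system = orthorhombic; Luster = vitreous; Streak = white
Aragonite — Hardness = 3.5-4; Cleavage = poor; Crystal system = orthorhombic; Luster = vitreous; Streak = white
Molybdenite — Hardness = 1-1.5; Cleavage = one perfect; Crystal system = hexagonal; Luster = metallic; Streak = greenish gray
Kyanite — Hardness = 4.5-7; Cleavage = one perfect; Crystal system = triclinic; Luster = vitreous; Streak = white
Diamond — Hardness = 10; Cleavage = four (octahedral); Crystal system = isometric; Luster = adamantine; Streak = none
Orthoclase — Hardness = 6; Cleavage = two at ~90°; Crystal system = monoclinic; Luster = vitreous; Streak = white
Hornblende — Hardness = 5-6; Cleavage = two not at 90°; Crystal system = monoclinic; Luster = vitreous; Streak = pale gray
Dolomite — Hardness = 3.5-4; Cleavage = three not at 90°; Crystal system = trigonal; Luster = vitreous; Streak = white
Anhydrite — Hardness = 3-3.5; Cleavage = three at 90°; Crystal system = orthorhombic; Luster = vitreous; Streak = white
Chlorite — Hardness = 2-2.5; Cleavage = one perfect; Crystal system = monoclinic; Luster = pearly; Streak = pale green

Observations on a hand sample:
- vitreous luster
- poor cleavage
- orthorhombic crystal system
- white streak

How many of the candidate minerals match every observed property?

2

Vitreous luster — Quartz, Topaz, Apatite, Beryl, Staurolite, Fluorite, Olivine, Barite, Tourmaline, Sillimanite, Aragonite, Kyanite, Orthoclase, Hornblende, Dolomite, Anhydrite remain.
Poor cleavage — narrows the field to Apatite, Beryl, Staurolite, Olivine, Tourmaline, Aragonite.
Orthorhombic crystal system — leaves Olivine, Aragonite.
White streak — consistent with all remaining minerals.
Remaining candidates: Aragonite, Olivine.
That is 2 minerals.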